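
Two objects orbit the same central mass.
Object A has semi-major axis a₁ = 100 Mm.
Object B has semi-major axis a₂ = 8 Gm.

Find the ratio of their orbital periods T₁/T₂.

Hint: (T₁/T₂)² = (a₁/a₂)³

Convert to SI: a₁ = 100 Mm = 1e+08 m; a₂ = 8 Gm = 8e+09 m.
From Kepler's third law, (T₁/T₂)² = (a₁/a₂)³, so T₁/T₂ = (a₁/a₂)^(3/2).
a₁/a₂ = 1e+08 / 8e+09 = 0.0125.
T₁/T₂ = (0.0125)^(3/2) ≈ 0.001398.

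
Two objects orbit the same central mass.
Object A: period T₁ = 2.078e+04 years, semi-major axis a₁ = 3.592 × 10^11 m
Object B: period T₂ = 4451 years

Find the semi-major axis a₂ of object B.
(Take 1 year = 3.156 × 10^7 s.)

Convert to SI: T₁ = 2.078e+04 years = 6.55817e+11 s; T₂ = 4451 years = 1.40474e+11 s.
Kepler's third law: (T₁/T₂)² = (a₁/a₂)³ ⇒ a₂ = a₁ · (T₂/T₁)^(2/3).
T₂/T₁ = 1.40474e+11 / 6.55817e+11 = 0.214196.
a₂ = 3.592e+11 · (0.214196)^(2/3) m ≈ 1.286e+11 m = 1.286 × 10^11 m.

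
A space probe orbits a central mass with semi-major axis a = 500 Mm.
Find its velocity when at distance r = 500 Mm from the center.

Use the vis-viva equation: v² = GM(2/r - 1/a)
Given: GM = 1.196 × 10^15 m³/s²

Convert to SI: a = 500 Mm = 5e+08 m; r = 500 Mm = 5e+08 m.
Vis-viva: v = √(GM · (2/r − 1/a)).
2/r − 1/a = 2/5e+08 − 1/5e+08 = 2e-09 m⁻¹.
v = √(1.196e+15 · 2e-09) m/s ≈ 1547 m/s = 1.547 km/s.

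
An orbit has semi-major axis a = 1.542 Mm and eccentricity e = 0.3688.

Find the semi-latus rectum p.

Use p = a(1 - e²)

Convert to SI: a = 1.542 Mm = 1.542e+06 m.
p = a (1 − e²).
p = 1.542e+06 · (1 − (0.3688)²) = 1.542e+06 · 0.863987 ≈ 1.332e+06 m = 1.332 Mm.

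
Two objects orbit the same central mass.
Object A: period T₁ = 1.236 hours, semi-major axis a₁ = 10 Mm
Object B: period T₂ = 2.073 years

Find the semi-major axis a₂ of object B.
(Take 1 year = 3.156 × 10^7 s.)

Convert to SI: T₁ = 1.236 hours = 4449.6 s; a₁ = 10 Mm = 1e+07 m; T₂ = 2.073 years = 6.54239e+07 s.
Kepler's third law: (T₁/T₂)² = (a₁/a₂)³ ⇒ a₂ = a₁ · (T₂/T₁)^(2/3).
T₂/T₁ = 6.54239e+07 / 4449.6 = 14703.3.
a₂ = 1e+07 · (14703.3)^(2/3) m ≈ 6.002e+09 m = 6.002 Gm.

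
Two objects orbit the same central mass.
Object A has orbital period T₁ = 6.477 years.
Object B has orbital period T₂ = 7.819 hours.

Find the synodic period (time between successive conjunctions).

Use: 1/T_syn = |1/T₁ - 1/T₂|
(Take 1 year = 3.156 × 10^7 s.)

Convert to SI: T₁ = 6.477 years = 2.04414e+08 s; T₂ = 7.819 hours = 28148.4 s.
T_syn = |T₁ · T₂ / (T₁ − T₂)|.
T_syn = |2.04414e+08 · 28148.4 / (2.04414e+08 − 28148.4)| s ≈ 2.815e+04 s = 7.82 hours.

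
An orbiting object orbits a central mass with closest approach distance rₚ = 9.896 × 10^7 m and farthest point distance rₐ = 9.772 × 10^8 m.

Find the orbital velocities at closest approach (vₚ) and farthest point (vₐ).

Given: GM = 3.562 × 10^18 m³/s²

Use the vis-viva equation v² = GM(2/r − 1/a) with a = (rₚ + rₐ)/2 = (9.896e+07 + 9.772e+08)/2 = 5.3808e+08 m.
vₚ = √(GM · (2/rₚ − 1/a)) = √(3.562e+18 · (2/9.896e+07 − 1/5.3808e+08)) m/s ≈ 2.557e+05 m/s = 255.7 km/s.
vₐ = √(GM · (2/rₐ − 1/a)) = √(3.562e+18 · (2/9.772e+08 − 1/5.3808e+08)) m/s ≈ 2.589e+04 m/s = 25.89 km/s.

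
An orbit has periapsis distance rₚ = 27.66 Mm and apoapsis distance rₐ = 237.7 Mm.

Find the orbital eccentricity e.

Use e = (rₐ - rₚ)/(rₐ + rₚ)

Convert to SI: rₚ = 27.66 Mm = 2.766e+07 m; rₐ = 237.7 Mm = 2.377e+08 m.
e = (rₐ − rₚ) / (rₐ + rₚ).
e = (2.377e+08 − 2.766e+07) / (2.377e+08 + 2.766e+07) = 2.1004e+08 / 2.6536e+08 ≈ 0.7915.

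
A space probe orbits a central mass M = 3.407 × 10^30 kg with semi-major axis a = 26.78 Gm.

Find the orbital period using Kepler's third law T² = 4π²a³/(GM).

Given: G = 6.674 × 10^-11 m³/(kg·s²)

Convert to SI: a = 26.78 Gm = 2.678e+10 m.
GM = G · M = 6.674e-11 · 3.407e+30 = 2.27383e+20 m³/s².
Kepler's third law: T = 2π √(a³ / GM).
Substituting a = 2.678e+10 m and GM = 2.27383e+20 m³/s²:
T = 2π √((2.678e+10)³ / 2.27383e+20) s
T ≈ 1.826e+06 s = 21.14 days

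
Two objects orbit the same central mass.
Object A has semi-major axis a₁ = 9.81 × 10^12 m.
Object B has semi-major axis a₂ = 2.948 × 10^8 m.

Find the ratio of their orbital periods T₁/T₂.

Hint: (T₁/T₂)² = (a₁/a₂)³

From Kepler's third law, (T₁/T₂)² = (a₁/a₂)³, so T₁/T₂ = (a₁/a₂)^(3/2).
a₁/a₂ = 9.81e+12 / 2.948e+08 = 33276.8.
T₁/T₂ = (33276.8)^(3/2) ≈ 6.07e+06.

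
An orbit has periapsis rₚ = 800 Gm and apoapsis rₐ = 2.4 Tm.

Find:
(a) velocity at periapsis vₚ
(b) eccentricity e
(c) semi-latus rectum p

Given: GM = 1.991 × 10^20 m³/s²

Convert to SI: rₚ = 800 Gm = 8e+11 m; rₐ = 2.4 Tm = 2.4e+12 m.
(a) With a = (rₚ + rₐ)/2 = 1.6e+12 m, vₚ = √(GM (2/rₚ − 1/a)) = √(1.991e+20 · (2/8e+11 − 1/1.6e+12)) m/s ≈ 1.932e+04 m/s
(b) e = (rₐ − rₚ)/(rₐ + rₚ) = (2.4e+12 − 8e+11)/(2.4e+12 + 8e+11) ≈ 0.5
(c) From a = (rₚ + rₐ)/2 = 1.6e+12 m and e = (rₐ − rₚ)/(rₐ + rₚ) = 0.5, p = a(1 − e²) = 1.6e+12 · (1 − (0.5)²) ≈ 1.2e+12 m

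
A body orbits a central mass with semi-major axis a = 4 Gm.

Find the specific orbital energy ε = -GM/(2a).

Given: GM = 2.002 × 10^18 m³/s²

Convert to SI: a = 4 Gm = 4e+09 m.
ε = −GM / (2a).
ε = −2.002e+18 / (2 · 4e+09) J/kg ≈ -2.502e+08 J/kg = -250.2 MJ/kg.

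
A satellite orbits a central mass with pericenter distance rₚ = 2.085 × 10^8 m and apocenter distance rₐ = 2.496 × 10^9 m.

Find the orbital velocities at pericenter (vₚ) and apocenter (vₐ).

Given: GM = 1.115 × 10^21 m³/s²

Use the vis-viva equation v² = GM(2/r − 1/a) with a = (rₚ + rₐ)/2 = (2.085e+08 + 2.496e+09)/2 = 1.35225e+09 m.
vₚ = √(GM · (2/rₚ − 1/a)) = √(1.115e+21 · (2/2.085e+08 − 1/1.35225e+09)) m/s ≈ 3.142e+06 m/s = 3142 km/s.
vₐ = √(GM · (2/rₐ − 1/a)) = √(1.115e+21 · (2/2.496e+09 − 1/1.35225e+09)) m/s ≈ 2.624e+05 m/s = 262.4 km/s.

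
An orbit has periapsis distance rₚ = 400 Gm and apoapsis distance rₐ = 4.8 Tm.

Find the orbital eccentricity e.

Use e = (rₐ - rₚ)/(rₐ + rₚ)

Convert to SI: rₚ = 400 Gm = 4e+11 m; rₐ = 4.8 Tm = 4.8e+12 m.
e = (rₐ − rₚ) / (rₐ + rₚ).
e = (4.8e+12 − 4e+11) / (4.8e+12 + 4e+11) = 4.4e+12 / 5.2e+12 ≈ 0.8462.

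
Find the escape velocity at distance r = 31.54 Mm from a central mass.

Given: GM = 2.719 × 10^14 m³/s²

Convert to SI: r = 31.54 Mm = 3.154e+07 m.
Escape velocity comes from setting total energy to zero: ½v² − GM/r = 0 ⇒ v_esc = √(2GM / r).
v_esc = √(2 · 2.719e+14 / 3.154e+07) m/s ≈ 4152 m/s = 4.152 km/s.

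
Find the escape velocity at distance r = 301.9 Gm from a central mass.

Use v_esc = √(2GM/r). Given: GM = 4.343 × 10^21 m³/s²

Convert to SI: r = 301.9 Gm = 3.019e+11 m.
Escape velocity comes from setting total energy to zero: ½v² − GM/r = 0 ⇒ v_esc = √(2GM / r).
v_esc = √(2 · 4.343e+21 / 3.019e+11) m/s ≈ 1.696e+05 m/s = 169.6 km/s.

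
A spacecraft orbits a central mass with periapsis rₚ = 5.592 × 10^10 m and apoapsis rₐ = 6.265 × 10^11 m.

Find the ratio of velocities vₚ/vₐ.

Conservation of angular momentum gives rₚvₚ = rₐvₐ, so vₚ/vₐ = rₐ/rₚ.
vₚ/vₐ = 6.265e+11 / 5.592e+10 ≈ 11.2.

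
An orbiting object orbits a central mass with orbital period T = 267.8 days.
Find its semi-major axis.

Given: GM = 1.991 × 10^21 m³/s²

Convert to SI: T = 267.8 days = 2.31379e+07 s.
Invert Kepler's third law: a = (GM · T² / (4π²))^(1/3).
Substituting T = 2.31379e+07 s and GM = 1.991e+21 m³/s²:
a = (1.991e+21 · (2.31379e+07)² / (4π²))^(1/3) m
a ≈ 3e+11 m = 300 Gm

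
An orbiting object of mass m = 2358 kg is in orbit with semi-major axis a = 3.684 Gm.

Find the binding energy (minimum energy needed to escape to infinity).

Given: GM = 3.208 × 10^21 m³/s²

Convert to SI: a = 3.684 Gm = 3.684e+09 m.
Total orbital energy is E = −GMm/(2a); binding energy is E_bind = −E = GMm/(2a).
E_bind = 3.208e+21 · 2358 / (2 · 3.684e+09) J ≈ 1.027e+15 J = 1.027 PJ.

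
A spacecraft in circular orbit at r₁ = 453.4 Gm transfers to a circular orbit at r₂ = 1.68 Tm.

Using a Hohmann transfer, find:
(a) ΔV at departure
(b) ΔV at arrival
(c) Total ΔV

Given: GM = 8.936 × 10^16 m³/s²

Convert to SI: r₁ = 453.4 Gm = 4.534e+11 m; r₂ = 1.68 Tm = 1.68e+12 m.
Transfer semi-major axis: a_t = (r₁ + r₂)/2 = (4.534e+11 + 1.68e+12)/2 = 1.0667e+12 m.
Circular speeds: v₁ = √(GM/r₁) = 443.947 m/s, v₂ = √(GM/r₂) = 230.631 m/s.
Transfer speeds (vis-viva v² = GM(2/r − 1/a_t)): v₁ᵗ = 557.14 m/s, v₂ᵗ = 150.361 m/s.
(a) ΔV₁ = |v₁ᵗ − v₁| ≈ 113.2 m/s = 113.2 m/s.
(b) ΔV₂ = |v₂ − v₂ᵗ| ≈ 80.27 m/s = 80.27 m/s.
(c) ΔV_total = ΔV₁ + ΔV₂ ≈ 193.5 m/s = 193.5 m/s.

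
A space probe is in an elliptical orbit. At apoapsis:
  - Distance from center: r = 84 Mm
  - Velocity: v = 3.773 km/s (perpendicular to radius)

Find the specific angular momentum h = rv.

Convert to SI: r = 84 Mm = 8.4e+07 m; v = 3.773 km/s = 3773 m/s.
With v perpendicular to r, h = r · v.
h = 8.4e+07 · 3773 m²/s ≈ 3.169e+11 m²/s.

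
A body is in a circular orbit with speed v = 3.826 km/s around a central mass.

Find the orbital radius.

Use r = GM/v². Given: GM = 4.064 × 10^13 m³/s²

Convert to SI: v = 3.826 km/s = 3826 m/s.
For a circular orbit, v² = GM / r, so r = GM / v².
r = 4.064e+13 / (3826)² m ≈ 2.776e+06 m = 2.776 Mm.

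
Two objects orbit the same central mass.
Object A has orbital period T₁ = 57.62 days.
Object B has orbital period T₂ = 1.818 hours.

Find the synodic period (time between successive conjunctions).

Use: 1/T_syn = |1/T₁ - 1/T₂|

Convert to SI: T₁ = 57.62 days = 4.97837e+06 s; T₂ = 1.818 hours = 6544.8 s.
T_syn = |T₁ · T₂ / (T₁ − T₂)|.
T_syn = |4.97837e+06 · 6544.8 / (4.97837e+06 − 6544.8)| s ≈ 6553 s = 1.82 hours.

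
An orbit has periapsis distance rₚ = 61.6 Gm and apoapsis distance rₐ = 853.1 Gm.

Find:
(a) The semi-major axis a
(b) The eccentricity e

Convert to SI: rₚ = 61.6 Gm = 6.16e+10 m; rₐ = 853.1 Gm = 8.531e+11 m.
(a) a = (rₚ + rₐ) / 2 = (6.16e+10 + 8.531e+11) / 2 ≈ 4.574e+11 m = 457.4 Gm.
(b) e = (rₐ − rₚ) / (rₐ + rₚ) = (8.531e+11 − 6.16e+10) / (8.531e+11 + 6.16e+10) ≈ 0.8653.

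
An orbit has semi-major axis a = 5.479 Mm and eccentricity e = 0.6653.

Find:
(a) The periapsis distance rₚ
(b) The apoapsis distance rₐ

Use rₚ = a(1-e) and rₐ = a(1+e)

Convert to SI: a = 5.479 Mm = 5.479e+06 m.
(a) rₚ = a(1 − e) = 5.479e+06 · (1 − 0.6653) = 5.479e+06 · 0.3347 ≈ 1.834e+06 m = 1.834 Mm.
(b) rₐ = a(1 + e) = 5.479e+06 · (1 + 0.6653) = 5.479e+06 · 1.6653 ≈ 9.124e+06 m = 9.124 Mm.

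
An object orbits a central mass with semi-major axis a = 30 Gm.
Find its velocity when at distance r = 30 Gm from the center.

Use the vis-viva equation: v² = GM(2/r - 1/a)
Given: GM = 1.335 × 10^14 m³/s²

Convert to SI: a = 30 Gm = 3e+10 m; r = 30 Gm = 3e+10 m.
Vis-viva: v = √(GM · (2/r − 1/a)).
2/r − 1/a = 2/3e+10 − 1/3e+10 = 3.33333e-11 m⁻¹.
v = √(1.335e+14 · 3.33333e-11) m/s ≈ 66.71 m/s = 66.71 m/s.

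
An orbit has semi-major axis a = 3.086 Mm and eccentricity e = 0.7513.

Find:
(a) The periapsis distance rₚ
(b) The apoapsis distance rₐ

Convert to SI: a = 3.086 Mm = 3.086e+06 m.
(a) rₚ = a(1 − e) = 3.086e+06 · (1 − 0.7513) = 3.086e+06 · 0.2487 ≈ 7.675e+05 m = 767.5 km.
(b) rₐ = a(1 + e) = 3.086e+06 · (1 + 0.7513) = 3.086e+06 · 1.7513 ≈ 5.405e+06 m = 5.405 Mm.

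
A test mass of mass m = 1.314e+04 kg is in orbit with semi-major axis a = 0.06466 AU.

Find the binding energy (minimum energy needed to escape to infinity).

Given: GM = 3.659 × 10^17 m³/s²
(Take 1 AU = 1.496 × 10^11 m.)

Convert to SI: a = 0.06466 AU = 9.67314e+09 m.
Total orbital energy is E = −GMm/(2a); binding energy is E_bind = −E = GMm/(2a).
E_bind = 3.659e+17 · 1.314e+04 / (2 · 9.67314e+09) J ≈ 2.485e+11 J = 248.5 GJ.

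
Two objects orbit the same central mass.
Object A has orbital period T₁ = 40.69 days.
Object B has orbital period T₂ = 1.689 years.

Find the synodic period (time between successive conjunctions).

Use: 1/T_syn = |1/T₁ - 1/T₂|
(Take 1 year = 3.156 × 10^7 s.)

Convert to SI: T₁ = 40.69 days = 3.51562e+06 s; T₂ = 1.689 years = 5.33048e+07 s.
T_syn = |T₁ · T₂ / (T₁ − T₂)|.
T_syn = |3.51562e+06 · 5.33048e+07 / (3.51562e+06 − 5.33048e+07)| s ≈ 3.764e+06 s = 43.56 days.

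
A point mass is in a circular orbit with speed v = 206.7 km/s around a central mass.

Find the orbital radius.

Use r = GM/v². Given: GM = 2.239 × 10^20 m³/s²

Convert to SI: v = 206.7 km/s = 206700 m/s.
For a circular orbit, v² = GM / r, so r = GM / v².
r = 2.239e+20 / (206700)² m ≈ 5.241e+09 m = 5.241 Gm.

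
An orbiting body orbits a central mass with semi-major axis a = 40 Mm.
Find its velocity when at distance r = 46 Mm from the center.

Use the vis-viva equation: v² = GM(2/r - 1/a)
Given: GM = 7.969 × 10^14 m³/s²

Convert to SI: a = 40 Mm = 4e+07 m; r = 46 Mm = 4.6e+07 m.
Vis-viva: v = √(GM · (2/r − 1/a)).
2/r − 1/a = 2/4.6e+07 − 1/4e+07 = 1.84783e-08 m⁻¹.
v = √(7.969e+14 · 1.84783e-08) m/s ≈ 3837 m/s = 3.837 km/s.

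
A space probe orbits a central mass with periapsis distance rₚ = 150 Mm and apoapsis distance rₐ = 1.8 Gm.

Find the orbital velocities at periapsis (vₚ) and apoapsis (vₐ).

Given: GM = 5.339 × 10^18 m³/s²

Convert to SI: rₚ = 150 Mm = 1.5e+08 m; rₐ = 1.8 Gm = 1.8e+09 m.
Use the vis-viva equation v² = GM(2/r − 1/a) with a = (rₚ + rₐ)/2 = (1.5e+08 + 1.8e+09)/2 = 9.75e+08 m.
vₚ = √(GM · (2/rₚ − 1/a)) = √(5.339e+18 · (2/1.5e+08 − 1/9.75e+08)) m/s ≈ 2.563e+05 m/s = 256.3 km/s.
vₐ = √(GM · (2/rₐ − 1/a)) = √(5.339e+18 · (2/1.8e+09 − 1/9.75e+08)) m/s ≈ 2.136e+04 m/s = 21.36 km/s.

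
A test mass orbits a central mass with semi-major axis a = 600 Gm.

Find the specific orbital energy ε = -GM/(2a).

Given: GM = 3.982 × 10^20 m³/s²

Convert to SI: a = 600 Gm = 6e+11 m.
ε = −GM / (2a).
ε = −3.982e+20 / (2 · 6e+11) J/kg ≈ -3.318e+08 J/kg = -331.8 MJ/kg.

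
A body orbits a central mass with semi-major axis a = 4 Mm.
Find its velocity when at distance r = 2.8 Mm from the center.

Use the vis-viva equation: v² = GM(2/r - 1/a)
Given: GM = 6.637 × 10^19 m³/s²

Convert to SI: a = 4 Mm = 4e+06 m; r = 2.8 Mm = 2.8e+06 m.
Vis-viva: v = √(GM · (2/r − 1/a)).
2/r − 1/a = 2/2.8e+06 − 1/4e+06 = 4.64286e-07 m⁻¹.
v = √(6.637e+19 · 4.64286e-07) m/s ≈ 5.551e+06 m/s = 5551 km/s.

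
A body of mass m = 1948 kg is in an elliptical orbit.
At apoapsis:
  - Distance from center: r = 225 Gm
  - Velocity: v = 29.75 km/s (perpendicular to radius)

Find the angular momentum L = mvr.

Convert to SI: r = 225 Gm = 2.25e+11 m; v = 29.75 km/s = 29750 m/s.
Since v is perpendicular to r, L = m · v · r.
L = 1948 · 29750 · 2.25e+11 kg·m²/s ≈ 1.304e+19 kg·m²/s.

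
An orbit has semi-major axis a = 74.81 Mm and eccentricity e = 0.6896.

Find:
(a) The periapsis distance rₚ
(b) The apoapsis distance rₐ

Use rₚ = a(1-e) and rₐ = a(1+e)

Convert to SI: a = 74.81 Mm = 7.481e+07 m.
(a) rₚ = a(1 − e) = 7.481e+07 · (1 − 0.6896) = 7.481e+07 · 0.3104 ≈ 2.322e+07 m = 23.22 Mm.
(b) rₐ = a(1 + e) = 7.481e+07 · (1 + 0.6896) = 7.481e+07 · 1.6896 ≈ 1.264e+08 m = 126.4 Mm.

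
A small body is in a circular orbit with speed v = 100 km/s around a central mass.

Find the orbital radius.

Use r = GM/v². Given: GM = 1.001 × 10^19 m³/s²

Convert to SI: v = 100 km/s = 100000 m/s.
For a circular orbit, v² = GM / r, so r = GM / v².
r = 1.001e+19 / (100000)² m ≈ 1.001e+09 m = 1.001 Gm.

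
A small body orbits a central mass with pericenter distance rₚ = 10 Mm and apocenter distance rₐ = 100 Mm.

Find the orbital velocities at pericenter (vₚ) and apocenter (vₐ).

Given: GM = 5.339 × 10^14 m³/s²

Convert to SI: rₚ = 10 Mm = 1e+07 m; rₐ = 100 Mm = 1e+08 m.
Use the vis-viva equation v² = GM(2/r − 1/a) with a = (rₚ + rₐ)/2 = (1e+07 + 1e+08)/2 = 5.5e+07 m.
vₚ = √(GM · (2/rₚ − 1/a)) = √(5.339e+14 · (2/1e+07 − 1/5.5e+07)) m/s ≈ 9853 m/s = 9.853 km/s.
vₐ = √(GM · (2/rₐ − 1/a)) = √(5.339e+14 · (2/1e+08 − 1/5.5e+07)) m/s ≈ 985.3 m/s = 985.3 m/s.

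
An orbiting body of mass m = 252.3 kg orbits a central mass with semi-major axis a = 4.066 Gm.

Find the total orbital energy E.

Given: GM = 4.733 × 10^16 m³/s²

Convert to SI: a = 4.066 Gm = 4.066e+09 m.
E = −GMm / (2a).
E = −4.733e+16 · 252.3 / (2 · 4.066e+09) J ≈ -1.468e+09 J = -1.468 GJ.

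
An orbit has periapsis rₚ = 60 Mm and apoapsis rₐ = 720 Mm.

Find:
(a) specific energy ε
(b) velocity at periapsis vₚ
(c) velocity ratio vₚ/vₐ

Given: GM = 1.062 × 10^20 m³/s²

Convert to SI: rₚ = 60 Mm = 6e+07 m; rₐ = 720 Mm = 7.2e+08 m.
(a) With a = (rₚ + rₐ)/2 = 3.9e+08 m, ε = −GM/(2a) = −1.062e+20/(2 · 3.9e+08) J/kg ≈ -1.362e+11 J/kg
(b) With a = (rₚ + rₐ)/2 = 3.9e+08 m, vₚ = √(GM (2/rₚ − 1/a)) = √(1.062e+20 · (2/6e+07 − 1/3.9e+08)) m/s ≈ 1.808e+06 m/s
(c) Conservation of angular momentum (rₚvₚ = rₐvₐ) gives vₚ/vₐ = rₐ/rₚ = 7.2e+08/6e+07 ≈ 12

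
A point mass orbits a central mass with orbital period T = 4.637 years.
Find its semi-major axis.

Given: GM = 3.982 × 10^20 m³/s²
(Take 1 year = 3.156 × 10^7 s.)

Convert to SI: T = 4.637 years = 1.46344e+08 s.
Invert Kepler's third law: a = (GM · T² / (4π²))^(1/3).
Substituting T = 1.46344e+08 s and GM = 3.982e+20 m³/s²:
a = (3.982e+20 · (1.46344e+08)² / (4π²))^(1/3) m
a ≈ 6e+11 m = 600 Gm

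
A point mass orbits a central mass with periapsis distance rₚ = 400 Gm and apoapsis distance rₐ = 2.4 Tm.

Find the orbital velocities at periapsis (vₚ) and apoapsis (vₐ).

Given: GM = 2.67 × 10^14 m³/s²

Convert to SI: rₚ = 400 Gm = 4e+11 m; rₐ = 2.4 Tm = 2.4e+12 m.
Use the vis-viva equation v² = GM(2/r − 1/a) with a = (rₚ + rₐ)/2 = (4e+11 + 2.4e+12)/2 = 1.4e+12 m.
vₚ = √(GM · (2/rₚ − 1/a)) = √(2.67e+14 · (2/4e+11 − 1/1.4e+12)) m/s ≈ 33.83 m/s = 33.83 m/s.
vₐ = √(GM · (2/rₐ − 1/a)) = √(2.67e+14 · (2/2.4e+12 − 1/1.4e+12)) m/s ≈ 5.638 m/s = 5.638 m/s.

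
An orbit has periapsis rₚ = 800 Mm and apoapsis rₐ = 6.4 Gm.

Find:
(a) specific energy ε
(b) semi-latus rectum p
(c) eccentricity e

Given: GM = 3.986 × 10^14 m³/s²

Convert to SI: rₚ = 800 Mm = 8e+08 m; rₐ = 6.4 Gm = 6.4e+09 m.
(a) With a = (rₚ + rₐ)/2 = 3.6e+09 m, ε = −GM/(2a) = −3.986e+14/(2 · 3.6e+09) J/kg ≈ -5.536e+04 J/kg
(b) From a = (rₚ + rₐ)/2 = 3.6e+09 m and e = (rₐ − rₚ)/(rₐ + rₚ) = 0.777778, p = a(1 − e²) = 3.6e+09 · (1 − (0.777778)²) ≈ 1.422e+09 m
(c) e = (rₐ − rₚ)/(rₐ + rₚ) = (6.4e+09 − 8e+08)/(6.4e+09 + 8e+08) ≈ 0.7778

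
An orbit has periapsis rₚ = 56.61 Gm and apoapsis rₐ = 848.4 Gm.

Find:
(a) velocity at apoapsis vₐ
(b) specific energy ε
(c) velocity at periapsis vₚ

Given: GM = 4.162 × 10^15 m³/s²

Convert to SI: rₚ = 56.61 Gm = 5.661e+10 m; rₐ = 848.4 Gm = 8.484e+11 m.
(a) With a = (rₚ + rₐ)/2 = 4.52505e+11 m, vₐ = √(GM (2/rₐ − 1/a)) = √(4.162e+15 · (2/8.484e+11 − 1/4.52505e+11)) m/s ≈ 24.77 m/s
(b) With a = (rₚ + rₐ)/2 = 4.52505e+11 m, ε = −GM/(2a) = −4.162e+15/(2 · 4.52505e+11) J/kg ≈ -4599 J/kg
(c) With a = (rₚ + rₐ)/2 = 4.52505e+11 m, vₚ = √(GM (2/rₚ − 1/a)) = √(4.162e+15 · (2/5.661e+10 − 1/4.52505e+11)) m/s ≈ 371.3 m/s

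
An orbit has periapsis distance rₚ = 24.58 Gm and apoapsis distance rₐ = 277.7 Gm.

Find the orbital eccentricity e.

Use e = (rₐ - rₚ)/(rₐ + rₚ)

Convert to SI: rₚ = 24.58 Gm = 2.458e+10 m; rₐ = 277.7 Gm = 2.777e+11 m.
e = (rₐ − rₚ) / (rₐ + rₚ).
e = (2.777e+11 − 2.458e+10) / (2.777e+11 + 2.458e+10) = 2.5312e+11 / 3.0228e+11 ≈ 0.8374.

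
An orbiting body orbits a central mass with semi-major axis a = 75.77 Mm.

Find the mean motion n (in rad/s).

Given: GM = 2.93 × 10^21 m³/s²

Convert to SI: a = 75.77 Mm = 7.577e+07 m.
n = √(GM / a³).
n = √(2.93e+21 / (7.577e+07)³) rad/s ≈ 0.08207 rad/s.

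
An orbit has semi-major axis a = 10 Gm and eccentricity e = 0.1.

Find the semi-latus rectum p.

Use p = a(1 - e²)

Convert to SI: a = 10 Gm = 1e+10 m.
p = a (1 − e²).
p = 1e+10 · (1 − (0.1)²) = 1e+10 · 0.99 ≈ 9.9e+09 m = 9.9 Gm.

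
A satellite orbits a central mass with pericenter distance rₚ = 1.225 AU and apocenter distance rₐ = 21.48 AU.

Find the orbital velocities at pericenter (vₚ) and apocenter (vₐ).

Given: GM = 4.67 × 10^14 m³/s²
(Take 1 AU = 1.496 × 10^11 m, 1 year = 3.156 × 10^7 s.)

Convert to SI: rₚ = 1.225 AU = 1.8326e+11 m; rₐ = 21.48 AU = 3.21341e+12 m.
Use the vis-viva equation v² = GM(2/r − 1/a) with a = (rₚ + rₐ)/2 = (1.8326e+11 + 3.21341e+12)/2 = 1.69833e+12 m.
vₚ = √(GM · (2/rₚ − 1/a)) = √(4.67e+14 · (2/1.8326e+11 − 1/1.69833e+12)) m/s ≈ 69.44 m/s = 0.01465 AU/year.
vₐ = √(GM · (2/rₐ − 1/a)) = √(4.67e+14 · (2/3.21341e+12 − 1/1.69833e+12)) m/s ≈ 3.96 m/s = 0.0008354 AU/year.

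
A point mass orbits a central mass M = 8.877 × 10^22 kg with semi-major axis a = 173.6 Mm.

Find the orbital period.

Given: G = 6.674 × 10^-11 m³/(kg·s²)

Convert to SI: a = 173.6 Mm = 1.736e+08 m.
GM = G · M = 6.674e-11 · 8.877e+22 = 5.92451e+12 m³/s².
Kepler's third law: T = 2π √(a³ / GM).
Substituting a = 1.736e+08 m and GM = 5.92451e+12 m³/s²:
T = 2π √((1.736e+08)³ / 5.92451e+12) s
T ≈ 5.904e+06 s = 68.34 days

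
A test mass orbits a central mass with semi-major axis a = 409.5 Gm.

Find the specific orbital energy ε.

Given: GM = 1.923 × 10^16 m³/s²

Convert to SI: a = 409.5 Gm = 4.095e+11 m.
ε = −GM / (2a).
ε = −1.923e+16 / (2 · 4.095e+11) J/kg ≈ -2.348e+04 J/kg = -23.48 kJ/kg.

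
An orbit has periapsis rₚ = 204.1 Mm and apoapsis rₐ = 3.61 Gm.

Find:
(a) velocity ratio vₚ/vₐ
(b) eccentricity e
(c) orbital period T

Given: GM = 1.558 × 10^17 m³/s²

Convert to SI: rₚ = 204.1 Mm = 2.041e+08 m; rₐ = 3.61 Gm = 3.61e+09 m.
(a) Conservation of angular momentum (rₚvₚ = rₐvₐ) gives vₚ/vₐ = rₐ/rₚ = 3.61e+09/2.041e+08 ≈ 17.69
(b) e = (rₐ − rₚ)/(rₐ + rₚ) = (3.61e+09 − 2.041e+08)/(3.61e+09 + 2.041e+08) ≈ 0.893
(c) With a = (rₚ + rₐ)/2 = 1.90705e+09 m, T = 2π √(a³/GM) = 2π √((1.90705e+09)³/1.558e+17) s ≈ 1.326e+06 s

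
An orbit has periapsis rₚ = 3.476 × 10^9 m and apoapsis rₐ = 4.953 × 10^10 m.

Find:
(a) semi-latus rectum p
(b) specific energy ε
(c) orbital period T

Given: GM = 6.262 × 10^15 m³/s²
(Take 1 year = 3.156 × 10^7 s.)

(a) From a = (rₚ + rₐ)/2 = 2.6503e+10 m and e = (rₐ − rₚ)/(rₐ + rₚ) = 0.868845, p = a(1 − e²) = 2.6503e+10 · (1 − (0.868845)²) ≈ 6.496e+09 m
(b) With a = (rₚ + rₐ)/2 = 2.6503e+10 m, ε = −GM/(2a) = −6.262e+15/(2 · 2.6503e+10) J/kg ≈ -1.181e+05 J/kg
(c) With a = (rₚ + rₐ)/2 = 2.6503e+10 m, T = 2π √(a³/GM) = 2π √((2.6503e+10)³/6.262e+15) s ≈ 3.426e+08 s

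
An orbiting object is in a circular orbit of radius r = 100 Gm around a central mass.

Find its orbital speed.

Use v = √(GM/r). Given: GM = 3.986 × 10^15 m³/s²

Convert to SI: r = 100 Gm = 1e+11 m.
For a circular orbit, gravity supplies the centripetal force, so v = √(GM / r).
v = √(3.986e+15 / 1e+11) m/s ≈ 199.6 m/s = 199.6 m/s.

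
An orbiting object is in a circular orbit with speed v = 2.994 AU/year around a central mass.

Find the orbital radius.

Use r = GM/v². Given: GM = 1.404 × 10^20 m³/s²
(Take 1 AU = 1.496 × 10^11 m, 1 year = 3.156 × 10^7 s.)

Convert to SI: v = 2.994 AU/year = 14192.1 m/s.
For a circular orbit, v² = GM / r, so r = GM / v².
r = 1.404e+20 / (14192.1)² m ≈ 6.971e+11 m = 4.66 AU.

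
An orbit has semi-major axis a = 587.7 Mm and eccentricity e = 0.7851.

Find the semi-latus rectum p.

Convert to SI: a = 587.7 Mm = 5.877e+08 m.
p = a (1 − e²).
p = 5.877e+08 · (1 − (0.7851)²) = 5.877e+08 · 0.383618 ≈ 2.255e+08 m = 225.5 Mm.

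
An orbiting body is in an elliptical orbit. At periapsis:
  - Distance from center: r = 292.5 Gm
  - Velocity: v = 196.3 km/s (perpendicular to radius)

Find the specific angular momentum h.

Convert to SI: r = 292.5 Gm = 2.925e+11 m; v = 196.3 km/s = 196300 m/s.
With v perpendicular to r, h = r · v.
h = 2.925e+11 · 196300 m²/s ≈ 5.742e+16 m²/s.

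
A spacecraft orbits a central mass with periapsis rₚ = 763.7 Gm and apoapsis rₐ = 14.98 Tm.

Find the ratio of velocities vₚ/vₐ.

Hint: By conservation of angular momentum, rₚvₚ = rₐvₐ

Convert to SI: rₚ = 763.7 Gm = 7.637e+11 m; rₐ = 14.98 Tm = 1.498e+13 m.
Conservation of angular momentum gives rₚvₚ = rₐvₐ, so vₚ/vₐ = rₐ/rₚ.
vₚ/vₐ = 1.498e+13 / 7.637e+11 ≈ 19.62.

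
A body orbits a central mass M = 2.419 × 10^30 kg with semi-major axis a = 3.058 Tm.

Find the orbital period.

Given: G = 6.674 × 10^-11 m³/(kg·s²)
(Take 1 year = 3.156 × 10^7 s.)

Convert to SI: a = 3.058 Tm = 3.058e+12 m.
GM = G · M = 6.674e-11 · 2.419e+30 = 1.61444e+20 m³/s².
Kepler's third law: T = 2π √(a³ / GM).
Substituting a = 3.058e+12 m and GM = 1.61444e+20 m³/s²:
T = 2π √((3.058e+12)³ / 1.61444e+20) s
T ≈ 2.644e+09 s = 83.79 years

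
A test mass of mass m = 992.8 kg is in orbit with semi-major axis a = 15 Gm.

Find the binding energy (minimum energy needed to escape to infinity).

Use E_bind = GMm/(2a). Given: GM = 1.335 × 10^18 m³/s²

Convert to SI: a = 15 Gm = 1.5e+10 m.
Total orbital energy is E = −GMm/(2a); binding energy is E_bind = −E = GMm/(2a).
E_bind = 1.335e+18 · 992.8 / (2 · 1.5e+10) J ≈ 4.418e+10 J = 44.18 GJ.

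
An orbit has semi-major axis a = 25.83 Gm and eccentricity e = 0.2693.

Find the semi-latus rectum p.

Convert to SI: a = 25.83 Gm = 2.583e+10 m.
p = a (1 − e²).
p = 2.583e+10 · (1 − (0.2693)²) = 2.583e+10 · 0.927478 ≈ 2.396e+10 m = 23.96 Gm.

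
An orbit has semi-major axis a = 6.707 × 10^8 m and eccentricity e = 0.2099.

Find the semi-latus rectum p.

p = a (1 − e²).
p = 6.707e+08 · (1 − (0.2099)²) = 6.707e+08 · 0.955942 ≈ 6.412e+08 m = 6.412 × 10^8 m.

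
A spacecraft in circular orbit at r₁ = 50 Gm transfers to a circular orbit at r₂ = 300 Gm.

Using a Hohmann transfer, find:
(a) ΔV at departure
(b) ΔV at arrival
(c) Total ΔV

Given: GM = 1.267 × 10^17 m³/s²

Convert to SI: r₁ = 50 Gm = 5e+10 m; r₂ = 300 Gm = 3e+11 m.
Transfer semi-major axis: a_t = (r₁ + r₂)/2 = (5e+10 + 3e+11)/2 = 1.75e+11 m.
Circular speeds: v₁ = √(GM/r₁) = 1591.85 m/s, v₂ = √(GM/r₂) = 649.872 m/s.
Transfer speeds (vis-viva v² = GM(2/r − 1/a_t)): v₁ᵗ = 2084.23 m/s, v₂ᵗ = 347.371 m/s.
(a) ΔV₁ = |v₁ᵗ − v₁| ≈ 492.4 m/s = 492.4 m/s.
(b) ΔV₂ = |v₂ − v₂ᵗ| ≈ 302.5 m/s = 302.5 m/s.
(c) ΔV_total = ΔV₁ + ΔV₂ ≈ 794.9 m/s = 794.9 m/s.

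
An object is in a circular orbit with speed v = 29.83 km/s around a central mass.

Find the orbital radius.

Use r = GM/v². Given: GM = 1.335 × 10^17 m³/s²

Convert to SI: v = 29.83 km/s = 29830 m/s.
For a circular orbit, v² = GM / r, so r = GM / v².
r = 1.335e+17 / (29830)² m ≈ 1.5e+08 m = 150 Mm.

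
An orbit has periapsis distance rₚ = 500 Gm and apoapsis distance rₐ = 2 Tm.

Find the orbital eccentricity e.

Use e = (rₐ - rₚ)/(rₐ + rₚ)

Convert to SI: rₚ = 500 Gm = 5e+11 m; rₐ = 2 Tm = 2e+12 m.
e = (rₐ − rₚ) / (rₐ + rₚ).
e = (2e+12 − 5e+11) / (2e+12 + 5e+11) = 1.5e+12 / 2.5e+12 ≈ 0.6.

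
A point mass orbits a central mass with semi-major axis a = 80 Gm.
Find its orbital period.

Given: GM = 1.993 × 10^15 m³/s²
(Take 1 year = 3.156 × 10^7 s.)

Convert to SI: a = 80 Gm = 8e+10 m.
Kepler's third law: T = 2π √(a³ / GM).
Substituting a = 8e+10 m and GM = 1.993e+15 m³/s²:
T = 2π √((8e+10)³ / 1.993e+15) s
T ≈ 3.185e+09 s = 100.9 years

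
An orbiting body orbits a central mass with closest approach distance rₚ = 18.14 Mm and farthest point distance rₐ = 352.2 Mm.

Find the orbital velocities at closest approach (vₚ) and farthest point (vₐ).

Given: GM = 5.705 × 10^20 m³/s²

Convert to SI: rₚ = 18.14 Mm = 1.814e+07 m; rₐ = 352.2 Mm = 3.522e+08 m.
Use the vis-viva equation v² = GM(2/r − 1/a) with a = (rₚ + rₐ)/2 = (1.814e+07 + 3.522e+08)/2 = 1.8517e+08 m.
vₚ = √(GM · (2/rₚ − 1/a)) = √(5.705e+20 · (2/1.814e+07 − 1/1.8517e+08)) m/s ≈ 7.734e+06 m/s = 7734 km/s.
vₐ = √(GM · (2/rₐ − 1/a)) = √(5.705e+20 · (2/3.522e+08 − 1/1.8517e+08)) m/s ≈ 3.984e+05 m/s = 398.4 km/s.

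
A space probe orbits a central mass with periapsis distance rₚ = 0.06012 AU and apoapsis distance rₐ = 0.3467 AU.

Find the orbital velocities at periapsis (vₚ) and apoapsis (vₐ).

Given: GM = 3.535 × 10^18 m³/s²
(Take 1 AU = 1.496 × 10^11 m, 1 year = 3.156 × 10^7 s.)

Convert to SI: rₚ = 0.06012 AU = 8.99395e+09 m; rₐ = 0.3467 AU = 5.18663e+10 m.
Use the vis-viva equation v² = GM(2/r − 1/a) with a = (rₚ + rₐ)/2 = (8.99395e+09 + 5.18663e+10)/2 = 3.04301e+10 m.
vₚ = √(GM · (2/rₚ − 1/a)) = √(3.535e+18 · (2/8.99395e+09 − 1/3.04301e+10)) m/s ≈ 2.588e+04 m/s = 5.46 AU/year.
vₐ = √(GM · (2/rₐ − 1/a)) = √(3.535e+18 · (2/5.18663e+10 − 1/3.04301e+10)) m/s ≈ 4488 m/s = 0.9468 AU/year.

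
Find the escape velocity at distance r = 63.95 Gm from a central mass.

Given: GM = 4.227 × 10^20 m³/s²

Convert to SI: r = 63.95 Gm = 6.395e+10 m.
Escape velocity comes from setting total energy to zero: ½v² − GM/r = 0 ⇒ v_esc = √(2GM / r).
v_esc = √(2 · 4.227e+20 / 6.395e+10) m/s ≈ 1.15e+05 m/s = 115 km/s.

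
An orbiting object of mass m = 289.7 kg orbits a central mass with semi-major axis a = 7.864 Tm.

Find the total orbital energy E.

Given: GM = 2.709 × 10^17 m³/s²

Convert to SI: a = 7.864 Tm = 7.864e+12 m.
E = −GMm / (2a).
E = −2.709e+17 · 289.7 / (2 · 7.864e+12) J ≈ -4.99e+06 J = -4.99 MJ.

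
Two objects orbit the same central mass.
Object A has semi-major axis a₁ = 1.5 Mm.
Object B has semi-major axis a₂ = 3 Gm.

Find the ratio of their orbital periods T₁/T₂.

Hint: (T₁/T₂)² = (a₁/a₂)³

Convert to SI: a₁ = 1.5 Mm = 1.5e+06 m; a₂ = 3 Gm = 3e+09 m.
From Kepler's third law, (T₁/T₂)² = (a₁/a₂)³, so T₁/T₂ = (a₁/a₂)^(3/2).
a₁/a₂ = 1.5e+06 / 3e+09 = 0.0005.
T₁/T₂ = (0.0005)^(3/2) ≈ 1.118e-05.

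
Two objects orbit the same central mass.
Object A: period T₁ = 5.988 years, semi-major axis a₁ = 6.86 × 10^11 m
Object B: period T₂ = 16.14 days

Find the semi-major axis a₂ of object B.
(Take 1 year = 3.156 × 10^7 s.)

Convert to SI: T₁ = 5.988 years = 1.88981e+08 s; T₂ = 16.14 days = 1.3945e+06 s.
Kepler's third law: (T₁/T₂)² = (a₁/a₂)³ ⇒ a₂ = a₁ · (T₂/T₁)^(2/3).
T₂/T₁ = 1.3945e+06 / 1.88981e+08 = 0.00737902.
a₂ = 6.86e+11 · (0.00737902)^(2/3) m ≈ 2.6e+10 m = 2.6 × 10^10 m.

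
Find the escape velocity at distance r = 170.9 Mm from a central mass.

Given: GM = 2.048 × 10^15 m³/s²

Convert to SI: r = 170.9 Mm = 1.709e+08 m.
Escape velocity comes from setting total energy to zero: ½v² − GM/r = 0 ⇒ v_esc = √(2GM / r).
v_esc = √(2 · 2.048e+15 / 1.709e+08) m/s ≈ 4896 m/s = 4.896 km/s.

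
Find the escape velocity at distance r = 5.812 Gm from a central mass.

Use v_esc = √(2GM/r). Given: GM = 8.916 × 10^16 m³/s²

Convert to SI: r = 5.812 Gm = 5.812e+09 m.
Escape velocity comes from setting total energy to zero: ½v² − GM/r = 0 ⇒ v_esc = √(2GM / r).
v_esc = √(2 · 8.916e+16 / 5.812e+09) m/s ≈ 5539 m/s = 5.539 km/s.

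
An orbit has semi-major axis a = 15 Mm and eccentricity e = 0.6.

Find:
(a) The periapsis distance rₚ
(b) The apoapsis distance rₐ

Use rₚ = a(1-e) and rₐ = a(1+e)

Convert to SI: a = 15 Mm = 1.5e+07 m.
(a) rₚ = a(1 − e) = 1.5e+07 · (1 − 0.6) = 1.5e+07 · 0.4 ≈ 6e+06 m = 6 Mm.
(b) rₐ = a(1 + e) = 1.5e+07 · (1 + 0.6) = 1.5e+07 · 1.6 ≈ 2.4e+07 m = 24 Mm.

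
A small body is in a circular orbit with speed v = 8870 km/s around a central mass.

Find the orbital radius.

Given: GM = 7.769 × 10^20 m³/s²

Convert to SI: v = 8870 km/s = 8.87e+06 m/s.
For a circular orbit, v² = GM / r, so r = GM / v².
r = 7.769e+20 / (8.87e+06)² m ≈ 9.875e+06 m = 9.875 Mm.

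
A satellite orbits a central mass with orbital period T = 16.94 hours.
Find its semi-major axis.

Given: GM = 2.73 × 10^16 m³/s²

Convert to SI: T = 16.94 hours = 60984 s.
Invert Kepler's third law: a = (GM · T² / (4π²))^(1/3).
Substituting T = 60984 s and GM = 2.73e+16 m³/s²:
a = (2.73e+16 · (60984)² / (4π²))^(1/3) m
a ≈ 1.37e+08 m = 137 Mm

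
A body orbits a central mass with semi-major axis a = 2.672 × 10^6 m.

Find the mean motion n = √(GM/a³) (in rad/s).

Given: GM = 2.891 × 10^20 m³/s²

n = √(GM / a³).
n = √(2.891e+20 / (2.672e+06)³) rad/s ≈ 3.893 rad/s.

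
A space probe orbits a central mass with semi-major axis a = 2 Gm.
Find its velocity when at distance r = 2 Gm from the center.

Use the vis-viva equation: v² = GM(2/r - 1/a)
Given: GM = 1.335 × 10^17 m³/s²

Convert to SI: a = 2 Gm = 2e+09 m; r = 2 Gm = 2e+09 m.
Vis-viva: v = √(GM · (2/r − 1/a)).
2/r − 1/a = 2/2e+09 − 1/2e+09 = 5e-10 m⁻¹.
v = √(1.335e+17 · 5e-10) m/s ≈ 8170 m/s = 8.17 km/s.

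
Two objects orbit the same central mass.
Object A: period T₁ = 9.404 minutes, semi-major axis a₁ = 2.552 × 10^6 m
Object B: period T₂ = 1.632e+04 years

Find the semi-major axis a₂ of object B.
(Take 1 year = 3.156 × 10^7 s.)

Convert to SI: T₁ = 9.404 minutes = 564.24 s; T₂ = 1.632e+04 years = 5.15059e+11 s.
Kepler's third law: (T₁/T₂)² = (a₁/a₂)³ ⇒ a₂ = a₁ · (T₂/T₁)^(2/3).
T₂/T₁ = 5.15059e+11 / 564.24 = 9.12837e+08.
a₂ = 2.552e+06 · (9.12837e+08)^(2/3) m ≈ 2.401e+12 m = 2.401 × 10^12 m.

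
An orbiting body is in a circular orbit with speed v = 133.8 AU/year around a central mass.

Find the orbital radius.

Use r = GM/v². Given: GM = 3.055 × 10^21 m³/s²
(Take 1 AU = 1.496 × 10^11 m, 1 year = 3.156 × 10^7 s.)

Convert to SI: v = 133.8 AU/year = 634236 m/s.
For a circular orbit, v² = GM / r, so r = GM / v².
r = 3.055e+21 / (634236)² m ≈ 7.595e+09 m = 0.05077 AU.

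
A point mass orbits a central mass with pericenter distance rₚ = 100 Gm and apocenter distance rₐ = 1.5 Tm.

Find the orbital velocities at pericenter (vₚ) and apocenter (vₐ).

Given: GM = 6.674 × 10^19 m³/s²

Convert to SI: rₚ = 100 Gm = 1e+11 m; rₐ = 1.5 Tm = 1.5e+12 m.
Use the vis-viva equation v² = GM(2/r − 1/a) with a = (rₚ + rₐ)/2 = (1e+11 + 1.5e+12)/2 = 8e+11 m.
vₚ = √(GM · (2/rₚ − 1/a)) = √(6.674e+19 · (2/1e+11 − 1/8e+11)) m/s ≈ 3.537e+04 m/s = 35.37 km/s.
vₐ = √(GM · (2/rₐ − 1/a)) = √(6.674e+19 · (2/1.5e+12 − 1/8e+11)) m/s ≈ 2358 m/s = 2.358 km/s.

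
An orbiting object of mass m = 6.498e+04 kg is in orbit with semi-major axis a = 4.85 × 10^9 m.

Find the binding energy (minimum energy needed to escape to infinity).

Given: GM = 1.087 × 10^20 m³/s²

Total orbital energy is E = −GMm/(2a); binding energy is E_bind = −E = GMm/(2a).
E_bind = 1.087e+20 · 6.498e+04 / (2 · 4.85e+09) J ≈ 7.282e+14 J = 728.2 TJ.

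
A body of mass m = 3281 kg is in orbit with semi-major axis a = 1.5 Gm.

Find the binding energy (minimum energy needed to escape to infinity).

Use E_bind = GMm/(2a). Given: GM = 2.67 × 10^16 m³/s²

Convert to SI: a = 1.5 Gm = 1.5e+09 m.
Total orbital energy is E = −GMm/(2a); binding energy is E_bind = −E = GMm/(2a).
E_bind = 2.67e+16 · 3281 / (2 · 1.5e+09) J ≈ 2.92e+10 J = 29.2 GJ.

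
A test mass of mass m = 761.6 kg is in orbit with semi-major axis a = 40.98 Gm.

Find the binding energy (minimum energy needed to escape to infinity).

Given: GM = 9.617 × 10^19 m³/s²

Convert to SI: a = 40.98 Gm = 4.098e+10 m.
Total orbital energy is E = −GMm/(2a); binding energy is E_bind = −E = GMm/(2a).
E_bind = 9.617e+19 · 761.6 / (2 · 4.098e+10) J ≈ 8.936e+11 J = 893.6 GJ.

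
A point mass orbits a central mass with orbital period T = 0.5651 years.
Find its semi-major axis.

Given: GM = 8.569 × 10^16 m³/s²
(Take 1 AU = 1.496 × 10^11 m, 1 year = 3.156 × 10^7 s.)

Convert to SI: T = 0.5651 years = 1.78346e+07 s.
Invert Kepler's third law: a = (GM · T² / (4π²))^(1/3).
Substituting T = 1.78346e+07 s and GM = 8.569e+16 m³/s²:
a = (8.569e+16 · (1.78346e+07)² / (4π²))^(1/3) m
a ≈ 8.838e+09 m = 0.05908 AU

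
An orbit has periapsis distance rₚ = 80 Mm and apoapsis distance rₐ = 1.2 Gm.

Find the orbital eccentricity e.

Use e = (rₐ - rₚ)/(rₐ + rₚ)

Convert to SI: rₚ = 80 Mm = 8e+07 m; rₐ = 1.2 Gm = 1.2e+09 m.
e = (rₐ − rₚ) / (rₐ + rₚ).
e = (1.2e+09 − 8e+07) / (1.2e+09 + 8e+07) = 1.12e+09 / 1.28e+09 ≈ 0.875.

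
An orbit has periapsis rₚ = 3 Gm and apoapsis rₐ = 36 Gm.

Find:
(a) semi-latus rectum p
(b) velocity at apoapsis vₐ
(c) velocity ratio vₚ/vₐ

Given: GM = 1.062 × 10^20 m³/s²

Convert to SI: rₚ = 3 Gm = 3e+09 m; rₐ = 36 Gm = 3.6e+10 m.
(a) From a = (rₚ + rₐ)/2 = 1.95e+10 m and e = (rₐ − rₚ)/(rₐ + rₚ) = 0.846154, p = a(1 − e²) = 1.95e+10 · (1 − (0.846154)²) ≈ 5.538e+09 m
(b) With a = (rₚ + rₐ)/2 = 1.95e+10 m, vₐ = √(GM (2/rₐ − 1/a)) = √(1.062e+20 · (2/3.6e+10 − 1/1.95e+10)) m/s ≈ 2.13e+04 m/s
(c) Conservation of angular momentum (rₚvₚ = rₐvₐ) gives vₚ/vₐ = rₐ/rₚ = 3.6e+10/3e+09 ≈ 12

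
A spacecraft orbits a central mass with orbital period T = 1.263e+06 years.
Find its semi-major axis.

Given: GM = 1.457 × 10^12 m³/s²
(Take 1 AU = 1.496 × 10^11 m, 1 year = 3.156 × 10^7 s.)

Convert to SI: T = 1.263e+06 years = 3.98603e+13 s.
Invert Kepler's third law: a = (GM · T² / (4π²))^(1/3).
Substituting T = 3.98603e+13 s and GM = 1.457e+12 m³/s²:
a = (1.457e+12 · (3.98603e+13)² / (4π²))^(1/3) m
a ≈ 3.885e+12 m = 25.97 AU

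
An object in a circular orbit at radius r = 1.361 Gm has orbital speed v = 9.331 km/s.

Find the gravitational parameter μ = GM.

Convert to SI: r = 1.361 Gm = 1.361e+09 m; v = 9.331 km/s = 9331 m/s.
For a circular orbit v² = GM/r, so GM = v² · r.
GM = (9331)² · 1.361e+09 m³/s² ≈ 1.185e+17 m³/s² = 1.185 × 10^17 m³/s².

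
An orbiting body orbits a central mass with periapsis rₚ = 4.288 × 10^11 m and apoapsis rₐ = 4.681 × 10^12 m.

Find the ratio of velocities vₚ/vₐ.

Conservation of angular momentum gives rₚvₚ = rₐvₐ, so vₚ/vₐ = rₐ/rₚ.
vₚ/vₐ = 4.681e+12 / 4.288e+11 ≈ 10.92.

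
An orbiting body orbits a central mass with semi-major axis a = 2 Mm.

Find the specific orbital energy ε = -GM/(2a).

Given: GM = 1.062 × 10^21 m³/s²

Convert to SI: a = 2 Mm = 2e+06 m.
ε = −GM / (2a).
ε = −1.062e+21 / (2 · 2e+06) J/kg ≈ -2.655e+14 J/kg = -2.655e+05 GJ/kg.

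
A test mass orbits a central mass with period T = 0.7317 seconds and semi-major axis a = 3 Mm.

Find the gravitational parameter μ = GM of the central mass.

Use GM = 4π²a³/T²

Convert to SI: a = 3 Mm = 3e+06 m.
GM = 4π² · a³ / T².
GM = 4π² · (3e+06)³ / (0.7317)² m³/s² ≈ 1.991e+21 m³/s² = 1.991 × 10^21 m³/s².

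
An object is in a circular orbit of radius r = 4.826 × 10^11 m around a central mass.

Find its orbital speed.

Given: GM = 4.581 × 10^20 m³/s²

For a circular orbit, gravity supplies the centripetal force, so v = √(GM / r).
v = √(4.581e+20 / 4.826e+11) m/s ≈ 3.081e+04 m/s = 30.81 km/s.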